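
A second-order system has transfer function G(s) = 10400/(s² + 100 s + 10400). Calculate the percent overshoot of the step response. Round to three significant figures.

%OS ≈ 17.1%

Matching coefficients with s² + 2ζω_n s + ω_n² gives ω_n² = 10400 ⇒ ω_n = 102 rad/s, and ζ = 100/(2ω_n) = 0.490.
%OS = 100·exp(−πζ/√(1−ζ²)) = 17.1%.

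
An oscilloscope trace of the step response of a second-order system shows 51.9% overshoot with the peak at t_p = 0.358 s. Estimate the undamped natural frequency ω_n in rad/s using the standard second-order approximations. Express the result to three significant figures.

The overshoot fixes ζ = −ln(OS)/√(π²+ln²(OS)) = 0.204.
t_p = π/ω_d ⇒ ω_d = 8.78 rad/s; then ω_n = ω_d/√(1−ζ²) = 8.96 rad/s.

ω_n ≈ 8.96 rad/s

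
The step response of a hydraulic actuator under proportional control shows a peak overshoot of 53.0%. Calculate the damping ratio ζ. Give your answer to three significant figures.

ζ ≈ 0.198

Inverting the overshoot relation: ζ = |ln 0.530|/√(π² + ln²0.530) = 0.198.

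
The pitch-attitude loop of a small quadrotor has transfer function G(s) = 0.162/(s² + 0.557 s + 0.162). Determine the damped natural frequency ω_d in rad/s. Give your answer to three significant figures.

Matching coefficients with s² + 2ζω_n s + ω_n² gives ω_n² = 0.162 ⇒ ω_n = 0.402 rad/s, and ζ = 0.557/(2ω_n) = 0.692.
ω_d = ω_n√(1−ζ²) = 0.291 rad/s.

ω_d ≈ 0.291 rad/s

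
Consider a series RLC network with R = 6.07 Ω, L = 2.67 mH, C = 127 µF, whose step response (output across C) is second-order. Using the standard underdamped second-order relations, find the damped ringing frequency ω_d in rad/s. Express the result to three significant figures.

For a series RLC circuit (capacitor voltage as output), ω_n = 1/√(LC) = 1/√(2.67 mH · 127 µF) = 1720 rad/s.
ζ = (R/2)·√(C/L) = (6.07/2)·√(127 µF/2.67 mH) = 0.662.
The damped frequency ω_d = ω_n√(1−ζ²) = 1290 rad/s.

ω_d ≈ 1290 rad/s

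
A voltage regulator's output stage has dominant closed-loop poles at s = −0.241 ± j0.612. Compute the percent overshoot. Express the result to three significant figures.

With σ = 0.241, ω_d = 0.612: ω_n = √(σ²+ω_d²) = 0.658 rad/s, ζ = σ/ω_n = 0.366.
Overshoot: exp(−π·0.366/√(1−0.366²)) = 0.290, i.e. 29.0%.

%OS ≈ 29.0%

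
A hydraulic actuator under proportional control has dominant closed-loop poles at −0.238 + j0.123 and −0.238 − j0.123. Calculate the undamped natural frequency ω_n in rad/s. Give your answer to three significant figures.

ω_n ≈ 0.268 rad/s

With σ = 0.238, ω_d = 0.123: ω_n = √(σ²+ω_d²) = 0.268 rad/s, ζ = σ/ω_n = 0.888.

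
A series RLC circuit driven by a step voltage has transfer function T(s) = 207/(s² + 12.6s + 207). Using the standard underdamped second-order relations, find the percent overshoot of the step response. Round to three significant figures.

ω_n = √207 = 14.4 rad/s; ζ = 12.6/(2·14.4) = 0.438.
%OS = 100 e^{−πζ/√(1−ζ²)} with ζ = 0.438 gives 21.7%.

%OS ≈ 21.7%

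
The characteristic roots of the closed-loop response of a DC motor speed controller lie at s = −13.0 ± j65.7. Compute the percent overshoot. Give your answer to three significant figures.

The poles are at −σ ± jω_d with σ = 13.0 and ω_d = 65.7, so ω_n = √(σ²+ω_d²) = 67.0 rad/s and ζ = σ/ω_n = 0.194.
%OS = 100·exp(−πζ/√(1−ζ²)) = 53.7%.

%OS ≈ 53.7%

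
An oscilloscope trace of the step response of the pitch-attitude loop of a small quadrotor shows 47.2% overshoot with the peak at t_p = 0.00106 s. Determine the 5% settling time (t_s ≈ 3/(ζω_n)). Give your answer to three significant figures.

t_s ≈ 0.00424 s

The overshoot fixes ζ = −ln(OS)/√(π²+ln²(OS)) = 0.232.
From t_p = π/ω_d, ω_d = π/0.00106 = 2960 rad/s, so ω_n = ω_d/√(1−ζ²) = 3050 rad/s.
t_s ≈ 3/(ζω_n) = 3/(0.232·3050) = 0.00424 s.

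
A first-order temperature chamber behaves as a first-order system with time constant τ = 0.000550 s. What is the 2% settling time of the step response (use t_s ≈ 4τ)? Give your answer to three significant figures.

t_s ≈ 4τ = 0.00220 s.

t_s ≈ 0.00220 s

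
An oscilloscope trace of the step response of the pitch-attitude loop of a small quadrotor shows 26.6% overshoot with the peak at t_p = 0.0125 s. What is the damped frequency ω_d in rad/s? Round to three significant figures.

t_p = π/ω_d, so ω_d = π/0.0125 = 251 rad/s.

ω_d ≈ 251 rad/s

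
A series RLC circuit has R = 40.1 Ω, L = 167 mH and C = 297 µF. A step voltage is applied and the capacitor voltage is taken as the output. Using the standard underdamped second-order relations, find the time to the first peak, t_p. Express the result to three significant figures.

t_p ≈ 0.0414 s

For a series RLC circuit (capacitor voltage as output), ω_n = 1/√(LC) = 1/√(167 mH · 297 µF) = 142 rad/s.
ζ = (R/2)·√(C/L) = (40.1/2)·√(297 µF/167 mH) = 0.846.
The damped frequency ω_d = ω_n√(1−ζ²) = 75.8 rad/s. t_p = π/ω_d = 0.0414 s.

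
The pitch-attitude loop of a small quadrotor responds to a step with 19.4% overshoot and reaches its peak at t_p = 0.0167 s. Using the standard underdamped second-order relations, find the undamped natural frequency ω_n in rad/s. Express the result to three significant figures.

ω_n ≈ 212 rad/s

ζ from %OS: ζ = |ln 0.194|/√(π²+ln²0.194) = 0.463.
From t_p = π/ω_d, ω_d = π/0.0167 = 188 rad/s, so ω_n = ω_d/√(1−ζ²) = 212 rad/s.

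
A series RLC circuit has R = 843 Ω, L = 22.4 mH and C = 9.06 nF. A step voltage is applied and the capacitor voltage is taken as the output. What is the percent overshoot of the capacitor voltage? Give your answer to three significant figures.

%OS ≈ 41.7%

For a series RLC circuit (capacitor voltage as output), ω_n = 1/√(LC) = 1/√(22.4 mH · 9.06 nF) = 70200 rad/s.
ζ = (R/2)·√(C/L) = (843/2)·√(9.06 nF/22.4 mH) = 0.268.
Overshoot: exp(−π·0.268/√(1−0.268²)) = 0.417, i.e. 41.7%.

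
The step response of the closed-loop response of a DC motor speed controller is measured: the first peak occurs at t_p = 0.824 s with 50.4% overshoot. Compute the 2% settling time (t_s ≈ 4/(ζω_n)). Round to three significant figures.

The overshoot fixes ζ = −ln(OS)/√(π²+ln²(OS)) = 0.213.
t_p = π/ω_d ⇒ ω_d = 3.81 rad/s; then ω_n = ω_d/√(1−ζ²) = 3.90 rad/s.
t_s ≈ 4/(ζω_n) = 4/(0.213·3.90) = 4.81 s.

t_s ≈ 4.81 s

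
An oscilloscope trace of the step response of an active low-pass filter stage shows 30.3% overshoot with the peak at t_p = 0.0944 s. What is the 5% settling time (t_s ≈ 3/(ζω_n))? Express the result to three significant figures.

ζ from %OS: ζ = |ln 0.303|/√(π²+ln²0.303) = 0.355.
From t_p = π/ω_d, ω_d = π/0.0944 = 33.3 rad/s, so ω_n = ω_d/√(1−ζ²) = 35.6 rad/s.
t_s ≈ 3/(ζω_n) = 3/(0.355·35.6) = 0.237 s.

t_s ≈ 0.237 s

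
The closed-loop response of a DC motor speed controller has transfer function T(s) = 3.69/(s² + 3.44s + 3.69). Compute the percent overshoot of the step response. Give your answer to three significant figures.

Comparing the denominator to s² + 2ζω_n s + ω_n²: ω_n = √3.69 = 1.92 rad/s, and 2ζω_n = 3.44 so ζ = 3.44/(2·1.92) = 0.895.
%OS = 100 e^{−πζ/√(1−ζ²)} with ζ = 0.895 gives 0.180%.

%OS ≈ 0.180%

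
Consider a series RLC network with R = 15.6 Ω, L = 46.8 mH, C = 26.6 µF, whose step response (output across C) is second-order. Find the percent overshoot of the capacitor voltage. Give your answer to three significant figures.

%OS ≈ 55.2%

For a series RLC circuit (capacitor voltage as output), ω_n = 1/√(LC) = 1/√(46.8 mH · 26.6 µF) = 896 rad/s.
ζ = (R/2)·√(C/L) = (15.6/2)·√(26.6 µF/46.8 mH) = 0.186.
Overshoot: exp(−π·0.186/√(1−0.186²)) = 0.552, i.e. 55.2%.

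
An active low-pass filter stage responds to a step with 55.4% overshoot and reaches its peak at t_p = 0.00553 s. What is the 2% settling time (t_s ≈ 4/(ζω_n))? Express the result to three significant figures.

t_s ≈ 0.0375 s

The overshoot fixes ζ = −ln(OS)/√(π²+ln²(OS)) = 0.185.
t_p = π/ω_d ⇒ ω_d = 568 rad/s; then ω_n = ω_d/√(1−ζ²) = 578 rad/s.
t_s ≈ 4/(ζω_n) = 4/(0.185·578) = 0.0375 s.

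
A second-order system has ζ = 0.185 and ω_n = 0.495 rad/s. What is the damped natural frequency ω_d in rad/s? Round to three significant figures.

ω_d ≈ 0.486 rad/s

ω_d = ω_n√(1−ζ²) = 0.495·√0.966 = 0.486 rad/s.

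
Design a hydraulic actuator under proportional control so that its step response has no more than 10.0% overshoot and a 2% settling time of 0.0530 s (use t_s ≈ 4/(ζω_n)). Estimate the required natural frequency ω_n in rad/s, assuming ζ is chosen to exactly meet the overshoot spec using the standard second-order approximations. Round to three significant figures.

ω_n ≈ 128 rad/s

From %OS = 100·exp(−πζ/√(1−ζ²)), invert to get ζ = −ln(OS)/√(π² + ln²(OS)) with OS = 0.100.
−ln 0.100 = 2.303, so ζ = 2.303/√(π² + 5.302) = 0.591.
Then ω_n = 4/(ζ t_s) = 4/(0.591 × 0.0530) = 128 rad/s.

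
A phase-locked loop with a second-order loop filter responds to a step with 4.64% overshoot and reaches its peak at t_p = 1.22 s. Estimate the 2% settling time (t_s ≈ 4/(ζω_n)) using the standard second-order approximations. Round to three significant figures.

t_s ≈ 1.59 s

From the overshoot, ζ = −ln(OS)/√(π²+ln²(OS)) = 0.699.
From t_p = π/ω_d, ω_d = π/1.22 = 2.58 rad/s, so ω_n = ω_d/√(1−ζ²) = 3.60 rad/s.
t_s ≈ 4/(ζω_n) = 4/(0.699·3.60) = 1.59 s.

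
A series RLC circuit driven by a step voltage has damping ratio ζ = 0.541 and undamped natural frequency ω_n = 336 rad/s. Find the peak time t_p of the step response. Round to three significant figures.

The damped frequency is ω_d = ω_n√(1−ζ²) = 336·√(1−0.293) = 283 rad/s.
Peak time t_p = π/ω_d = π/283 = 0.0111 s.

t_p ≈ 0.0111 s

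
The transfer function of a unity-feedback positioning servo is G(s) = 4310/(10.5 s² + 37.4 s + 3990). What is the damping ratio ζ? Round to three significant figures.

Dividing through by 10.5: denominator becomes s² + 3.562 s + 380.0.
So ω_n = √380.0 = 19.5 rad/s and ζ = 3.562/(2·19.5) = 0.0914.

ζ ≈ 0.0914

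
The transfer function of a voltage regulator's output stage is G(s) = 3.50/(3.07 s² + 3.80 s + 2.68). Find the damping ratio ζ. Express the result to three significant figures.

ζ ≈ 0.662

Dividing through by 3.07: denominator becomes s² + 1.238 s + 0.8730.
So ω_n = √0.8730 = 0.934 rad/s and ζ = 1.238/(2·0.934) = 0.662.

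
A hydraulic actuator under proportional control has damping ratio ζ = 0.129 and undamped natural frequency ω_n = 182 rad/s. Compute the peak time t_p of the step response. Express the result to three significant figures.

The damped frequency is ω_d = ω_n√(1−ζ²) = 182·√(1−0.0166) = 180 rad/s.
Peak time t_p = π/ω_d = π/180 = 0.0174 s.

t_p ≈ 0.0174 s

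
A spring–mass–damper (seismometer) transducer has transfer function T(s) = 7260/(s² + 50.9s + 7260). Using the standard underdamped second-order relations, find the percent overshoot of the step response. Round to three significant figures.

Comparing the denominator to s² + 2ζω_n s + ω_n²: ω_n = √7260 = 85.2 rad/s, and 2ζω_n = 50.9 so ζ = 50.9/(2·85.2) = 0.299.
Overshoot: exp(−π·0.299/√(1−0.299²)) = 0.374, i.e. 37.4%.

%OS ≈ 37.4%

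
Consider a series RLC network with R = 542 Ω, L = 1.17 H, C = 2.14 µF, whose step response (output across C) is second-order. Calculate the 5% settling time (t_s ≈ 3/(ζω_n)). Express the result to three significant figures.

t_s ≈ 0.0130 s

For a series RLC circuit (capacitor voltage as output), ω_n = 1/√(LC) = 1/√(1.17 H · 2.14 µF) = 632 rad/s.
ζ = (R/2)·√(C/L) = (542/2)·√(2.14 µF/1.17 H) = 0.367.
t_s ≈ 3/(ζω_n) = 0.0130 s.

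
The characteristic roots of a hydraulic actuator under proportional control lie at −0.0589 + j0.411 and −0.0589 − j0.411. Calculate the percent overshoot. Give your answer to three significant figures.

%OS ≈ 63.7%

With σ = 0.0589, ω_d = 0.411: ω_n = √(σ²+ω_d²) = 0.415 rad/s, ζ = σ/ω_n = 0.142.
Overshoot: exp(−π·0.142/√(1−0.142²)) = 0.637, i.e. 63.7%.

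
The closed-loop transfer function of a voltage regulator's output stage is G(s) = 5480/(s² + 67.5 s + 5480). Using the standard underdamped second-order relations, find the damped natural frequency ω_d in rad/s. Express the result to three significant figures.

ω_n = √5480 = 74.0 rad/s; ζ = 67.5/(2·74.0) = 0.456.
ω_d = ω_n√(1−ζ²) = 65.9 rad/s.

ω_d ≈ 65.9 rad/s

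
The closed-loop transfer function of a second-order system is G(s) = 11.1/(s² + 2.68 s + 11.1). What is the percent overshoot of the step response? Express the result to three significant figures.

Matching coefficients with s² + 2ζω_n s + ω_n² gives ω_n² = 11.1 ⇒ ω_n = 3.33 rad/s, and ζ = 2.68/(2ω_n) = 0.402.
Overshoot: exp(−π·0.402/√(1−0.402²)) = 0.252, i.e. 25.2%.

%OS ≈ 25.2%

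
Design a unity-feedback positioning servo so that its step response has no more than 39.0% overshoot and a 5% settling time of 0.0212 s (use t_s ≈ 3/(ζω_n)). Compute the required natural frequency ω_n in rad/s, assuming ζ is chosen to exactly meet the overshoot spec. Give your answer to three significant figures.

ω_n ≈ 493 rad/s

ζ = −ln(OS)/√(π² + (ln OS)²). With OS = 0.390, ln OS = −0.9416 and ζ = 0.9416/3.280 = 0.287.
Then ω_n = 3/(ζ t_s) = 3/(0.287 × 0.0212) = 493 rad/s.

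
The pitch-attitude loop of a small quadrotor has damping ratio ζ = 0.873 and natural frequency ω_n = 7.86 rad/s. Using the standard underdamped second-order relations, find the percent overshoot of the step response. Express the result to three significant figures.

For an underdamped second-order system, %OS = 100·exp(−πζ/√(1−ζ²)).
πζ/√(1−ζ²) = π·0.873/√(1−0.762) = 5.623, so %OS = 100·e^(−5.623) = 0.361%.

%OS ≈ 0.361%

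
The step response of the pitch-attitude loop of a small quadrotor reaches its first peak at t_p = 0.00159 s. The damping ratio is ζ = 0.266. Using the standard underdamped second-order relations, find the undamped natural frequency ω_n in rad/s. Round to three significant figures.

Peak time t_p = π/ω_d, so ω_d = π/t_p = π/0.00159 = 1980 rad/s.
ω_n = ω_d/√(1−ζ²) = 1980/√0.929 = 2050 rad/s.

ω_n ≈ 2050 rad/s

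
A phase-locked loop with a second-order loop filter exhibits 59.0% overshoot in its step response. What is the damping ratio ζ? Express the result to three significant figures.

ζ = −ln(OS)/√(π² + (ln OS)²). With OS = 0.590, ln OS = −0.5276 and ζ = 0.5276/3.186 = 0.166.

ζ ≈ 0.166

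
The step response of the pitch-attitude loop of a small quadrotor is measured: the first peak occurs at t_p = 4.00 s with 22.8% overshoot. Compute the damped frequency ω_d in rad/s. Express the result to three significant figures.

ω_d ≈ 0.785 rad/s

t_p = π/ω_d, so ω_d = π/4.00 = 0.785 rad/s.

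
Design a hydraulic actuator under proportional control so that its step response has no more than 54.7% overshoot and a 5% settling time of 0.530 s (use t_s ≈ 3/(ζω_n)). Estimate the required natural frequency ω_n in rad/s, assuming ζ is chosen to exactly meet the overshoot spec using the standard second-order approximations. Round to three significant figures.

From %OS = 100·exp(−πζ/√(1−ζ²)), invert to get ζ = −ln(OS)/√(π² + ln²(OS)) with OS = 0.547.
−ln 0.547 = 0.6033, so ζ = 0.6033/√(π² + 0.3640) = 0.189.
Then ω_n = 3/(ζ t_s) = 3/(0.189 × 0.530) = 30.0 rad/s.

ω_n ≈ 30.0 rad/s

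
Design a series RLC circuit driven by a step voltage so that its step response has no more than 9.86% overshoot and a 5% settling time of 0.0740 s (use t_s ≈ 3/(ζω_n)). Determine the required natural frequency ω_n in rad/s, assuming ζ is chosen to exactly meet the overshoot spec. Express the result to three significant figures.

Inverting the overshoot relation: ζ = |ln 0.0986|/√(π² + ln²0.0986) = 0.594.
From t_s ≈ 3/(ζω_n): ω_n = 3/(ζ·t_s) = 3/(0.594·0.0740) = 68.3 rad/s.

ω_n ≈ 68.3 rad/s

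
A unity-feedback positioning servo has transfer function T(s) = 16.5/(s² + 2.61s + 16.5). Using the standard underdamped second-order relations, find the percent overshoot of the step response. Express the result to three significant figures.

%OS ≈ 34.4%

Comparing the denominator to s² + 2ζω_n s + ω_n²: ω_n = √16.5 = 4.06 rad/s, and 2ζω_n = 2.61 so ζ = 2.61/(2·4.06) = 0.321.
%OS = 100 e^{−πζ/√(1−ζ²)} with ζ = 0.321 gives 34.4%.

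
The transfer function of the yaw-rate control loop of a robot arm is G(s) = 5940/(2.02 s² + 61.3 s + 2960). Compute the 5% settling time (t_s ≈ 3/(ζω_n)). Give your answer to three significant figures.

t_s ≈ 0.198 s

Dividing through by 2.02: denominator becomes s² + 30.35 s + 1465.
So ω_n = √1465 = 38.3 rad/s and ζ = 30.35/(2·38.3) = 0.396.
t_s ≈ 3/(ζω_n) = 0.198 s.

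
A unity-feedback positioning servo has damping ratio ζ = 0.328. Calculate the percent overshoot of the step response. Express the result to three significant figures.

%OS ≈ 33.6%

For an underdamped second-order system, %OS = 100·exp(−πζ/√(1−ζ²)).
πζ/√(1−ζ²) = π·0.328/√(1−0.108) = 1.091, so %OS = 100·e^(−1.091) = 33.6%.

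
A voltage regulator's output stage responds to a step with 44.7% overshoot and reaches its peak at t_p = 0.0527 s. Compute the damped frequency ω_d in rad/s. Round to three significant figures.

ω_d ≈ 59.6 rad/s

t_p = π/ω_d, so ω_d = π/0.0527 = 59.6 rad/s.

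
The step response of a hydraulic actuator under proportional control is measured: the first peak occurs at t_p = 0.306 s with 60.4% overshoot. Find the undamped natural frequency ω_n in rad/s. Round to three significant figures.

ζ from %OS: ζ = |ln 0.604|/√(π²+ln²0.604) = 0.158.
t_p = π/ω_d ⇒ ω_d = 10.3 rad/s; then ω_n = ω_d/√(1−ζ²) = 10.4 rad/s.

ω_n ≈ 10.4 rad/s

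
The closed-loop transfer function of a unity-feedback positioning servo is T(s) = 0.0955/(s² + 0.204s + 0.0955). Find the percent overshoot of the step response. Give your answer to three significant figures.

Matching coefficients with s² + 2ζω_n s + ω_n² gives ω_n² = 0.0955 ⇒ ω_n = 0.309 rad/s, and ζ = 0.204/(2ω_n) = 0.330.
%OS = 100 e^{−πζ/√(1−ζ²)} with ζ = 0.330 gives 33.3%.

%OS ≈ 33.3%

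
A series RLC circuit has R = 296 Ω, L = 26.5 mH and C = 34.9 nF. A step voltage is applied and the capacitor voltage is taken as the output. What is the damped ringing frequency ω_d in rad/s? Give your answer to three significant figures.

For a series RLC circuit (capacitor voltage as output), ω_n = 1/√(LC) = 1/√(26.5 mH · 34.9 nF) = 32900 rad/s.
ζ = (R/2)·√(C/L) = (296/2)·√(34.9 nF/26.5 mH) = 0.170.
ω_d = 32900·√(1 − 0.170²) = 32400 rad/s.

ω_d ≈ 32400 rad/s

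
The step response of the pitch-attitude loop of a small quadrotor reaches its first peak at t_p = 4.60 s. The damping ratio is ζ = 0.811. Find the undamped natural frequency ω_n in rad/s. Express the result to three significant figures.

Peak time t_p = π/ω_d, so ω_d = π/t_p = π/4.60 = 0.683 rad/s.
ω_n = ω_d/√(1−ζ²) = 0.683/√0.342 = 1.17 rad/s.

ω_n ≈ 1.17 rad/s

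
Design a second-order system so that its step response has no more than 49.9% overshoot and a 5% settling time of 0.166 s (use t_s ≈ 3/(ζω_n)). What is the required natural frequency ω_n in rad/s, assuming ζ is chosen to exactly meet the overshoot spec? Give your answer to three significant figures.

ω_n ≈ 83.6 rad/s

From %OS = 100·exp(−πζ/√(1−ζ²)), invert to get ζ = −ln(OS)/√(π² + ln²(OS)) with OS = 0.499.
−ln 0.499 = 0.6951, so ζ = 0.6951/√(π² + 0.4832) = 0.216.
Then ω_n = 3/(ζ t_s) = 3/(0.216 × 0.166) = 83.6 rad/s.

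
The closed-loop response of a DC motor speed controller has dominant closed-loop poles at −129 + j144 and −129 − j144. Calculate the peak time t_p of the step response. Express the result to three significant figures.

t_p ≈ 0.0218 s

t_p = π/ω_d with ω_d = 144 (the imaginary part), so t_p = 0.0218 s.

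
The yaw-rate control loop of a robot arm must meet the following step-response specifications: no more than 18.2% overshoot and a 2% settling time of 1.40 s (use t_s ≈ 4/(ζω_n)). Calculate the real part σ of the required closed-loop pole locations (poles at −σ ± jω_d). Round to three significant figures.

σ ≈ 2.86

The settling-time spec alone fixes σ = ζω_n = 4/t_s = 4/1.40 = 2.86.
(Overshoot then fixes ζ = 0.477 and hence ω_d = σ·√(1−ζ²)/ζ = 5.27 rad/s.)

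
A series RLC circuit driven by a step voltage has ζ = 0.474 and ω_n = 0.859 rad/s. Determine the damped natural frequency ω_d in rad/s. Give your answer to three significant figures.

ω_d ≈ 0.756 rad/s

ω_d = ω_n√(1−ζ²) = 0.859·√0.775 = 0.756 rad/s.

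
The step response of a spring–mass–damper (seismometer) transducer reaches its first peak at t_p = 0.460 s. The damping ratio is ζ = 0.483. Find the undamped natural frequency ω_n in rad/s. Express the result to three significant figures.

Peak time t_p = π/ω_d, so ω_d = π/t_p = π/0.460 = 6.83 rad/s.
ω_n = ω_d/√(1−ζ²) = 6.83/√0.767 = 7.80 rad/s.

ω_n ≈ 7.80 rad/s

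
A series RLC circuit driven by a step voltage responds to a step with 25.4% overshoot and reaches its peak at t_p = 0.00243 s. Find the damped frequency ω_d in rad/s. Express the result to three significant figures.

ω_d ≈ 1290 rad/s

t_p = π/ω_d, so ω_d = π/0.00243 = 1290 rad/s.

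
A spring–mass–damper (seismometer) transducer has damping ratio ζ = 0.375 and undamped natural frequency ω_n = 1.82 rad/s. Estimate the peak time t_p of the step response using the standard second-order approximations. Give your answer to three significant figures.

The damped frequency is ω_d = ω_n√(1−ζ²) = 1.82·√(1−0.141) = 1.69 rad/s.
Peak time t_p = π/ω_d = π/1.69 = 1.86 s.

t_p ≈ 1.86 s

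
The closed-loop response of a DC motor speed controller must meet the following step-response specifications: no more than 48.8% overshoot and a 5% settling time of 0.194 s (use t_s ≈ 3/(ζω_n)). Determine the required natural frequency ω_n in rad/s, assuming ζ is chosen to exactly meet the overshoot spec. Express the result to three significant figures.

Inverting the overshoot relation: ζ = |ln 0.488|/√(π² + ln²0.488) = 0.223.
From t_s ≈ 3/(ζω_n): ω_n = 3/(ζ·t_s) = 3/(0.223·0.194) = 69.5 rad/s.

ω_n ≈ 69.5 rad/s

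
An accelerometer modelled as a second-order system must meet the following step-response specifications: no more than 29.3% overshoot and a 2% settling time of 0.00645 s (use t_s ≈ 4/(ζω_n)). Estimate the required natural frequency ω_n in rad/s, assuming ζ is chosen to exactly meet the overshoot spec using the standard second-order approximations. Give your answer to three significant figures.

ω_n ≈ 1700 rad/s

ζ = −ln(OS)/√(π² + (ln OS)²). With OS = 0.293, ln OS = −1.228 and ζ = 1.228/3.373 = 0.364.
From t_s ≈ 4/(ζω_n): ω_n = 4/(ζ·t_s) = 4/(0.364·0.00645) = 1700 rad/s.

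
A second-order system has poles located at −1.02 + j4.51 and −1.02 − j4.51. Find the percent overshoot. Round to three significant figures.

%OS ≈ 49.1%

|pole| = ω_n = √(1.02² + 4.51²) = 4.62 rad/s; ζ = cos θ = σ/ω_n = 0.221.
%OS = 100·exp(−πζ/√(1−ζ²)) = 49.1%.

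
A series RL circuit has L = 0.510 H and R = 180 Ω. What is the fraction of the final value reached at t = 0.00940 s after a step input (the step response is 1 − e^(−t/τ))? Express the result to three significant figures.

τ = L/R = 0.510/180 = 0.00283 s.
y(t)/y_∞ = 1 − e^(−t/τ) = 1 − e^(−0.00940/0.00283) = 1 − e^(−3.32) = 0.964.

y/y_∞ ≈ 0.964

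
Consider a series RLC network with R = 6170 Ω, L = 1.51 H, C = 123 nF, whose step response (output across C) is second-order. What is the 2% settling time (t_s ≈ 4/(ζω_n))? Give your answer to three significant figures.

For a series RLC circuit (capacitor voltage as output), ω_n = 1/√(LC) = 1/√(1.51 H · 123 nF) = 2320 rad/s.
ζ = (R/2)·√(C/L) = (6170/2)·√(123 nF/1.51 H) = 0.880.
t_s ≈ 4/(ζω_n) = 0.00196 s.

t_s ≈ 0.00196 s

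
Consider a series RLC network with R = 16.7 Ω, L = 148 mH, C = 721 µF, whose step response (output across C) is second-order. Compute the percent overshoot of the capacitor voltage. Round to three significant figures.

For a series RLC circuit (capacitor voltage as output), ω_n = 1/√(LC) = 1/√(148 mH · 721 µF) = 96.8 rad/s.
ζ = (R/2)·√(C/L) = (16.7/2)·√(721 µF/148 mH) = 0.583.
%OS = 100 e^{−πζ/√(1−ζ²)} with ζ = 0.583 gives 10.5%.

%OS ≈ 10.5%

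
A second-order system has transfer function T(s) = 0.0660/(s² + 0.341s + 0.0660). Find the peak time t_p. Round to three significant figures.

Comparing the denominator to s² + 2ζω_n s + ω_n²: ω_n = √0.0660 = 0.257 rad/s, and 2ζω_n = 0.341 so ζ = 0.341/(2·0.257) = 0.664.
ω_d = ω_n√(1−ζ²) = 0.192 rad/s. Then t_p = π/ω_d = 16.3 s.

t_p ≈ 16.3 s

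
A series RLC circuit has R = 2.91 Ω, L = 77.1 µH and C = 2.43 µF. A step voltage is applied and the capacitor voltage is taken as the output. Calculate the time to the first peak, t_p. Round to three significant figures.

t_p ≈ 0.0000445 s

For a series RLC circuit (capacitor voltage as output), ω_n = 1/√(LC) = 1/√(77.1 µH · 2.43 µF) = 73100 rad/s.
ζ = (R/2)·√(C/L) = (2.91/2)·√(2.43 µF/77.1 µH) = 0.258.
ω_d = 73100·√(1 − 0.258²) = 70600 rad/s. t_p = π/ω_d = 0.0000445 s.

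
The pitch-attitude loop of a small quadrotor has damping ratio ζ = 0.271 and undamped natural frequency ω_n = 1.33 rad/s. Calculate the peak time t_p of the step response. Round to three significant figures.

t_p ≈ 2.45 s

The damped frequency is ω_d = ω_n√(1−ζ²) = 1.33·√(1−0.0734) = 1.28 rad/s.
Peak time t_p = π/ω_d = π/1.28 = 2.45 s.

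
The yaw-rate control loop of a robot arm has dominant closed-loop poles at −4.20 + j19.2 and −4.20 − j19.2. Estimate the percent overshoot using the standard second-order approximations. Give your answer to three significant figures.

%OS ≈ 50.3%

With σ = 4.20, ω_d = 19.2: ω_n = √(σ²+ω_d²) = 19.7 rad/s, ζ = σ/ω_n = 0.214.
%OS = 100 e^{−πζ/√(1−ζ²)} with ζ = 0.214 gives 50.3%.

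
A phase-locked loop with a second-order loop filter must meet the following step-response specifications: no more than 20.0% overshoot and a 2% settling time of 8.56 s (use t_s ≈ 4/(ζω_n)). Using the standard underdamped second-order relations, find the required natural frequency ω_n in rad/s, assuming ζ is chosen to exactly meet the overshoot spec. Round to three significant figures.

ω_n ≈ 1.02 rad/s

ζ = −ln(OS)/√(π² + (ln OS)²). With OS = 0.200, ln OS = −1.609 and ζ = 1.609/3.530 = 0.456.
From t_s ≈ 4/(ζω_n): ω_n = 4/(ζ·t_s) = 4/(0.456·8.56) = 1.02 rad/s.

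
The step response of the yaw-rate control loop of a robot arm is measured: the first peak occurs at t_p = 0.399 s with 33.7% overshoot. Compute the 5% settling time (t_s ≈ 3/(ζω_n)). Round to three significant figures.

ζ from %OS: ζ = |ln 0.337|/√(π²+ln²0.337) = 0.327.
From t_p = π/ω_d, ω_d = π/0.399 = 7.87 rad/s, so ω_n = ω_d/√(1−ζ²) = 8.33 rad/s.
t_s ≈ 3/(ζω_n) = 3/(0.327·8.33) = 1.10 s.

t_s ≈ 1.10 s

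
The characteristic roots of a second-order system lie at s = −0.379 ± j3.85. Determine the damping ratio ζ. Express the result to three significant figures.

With σ = 0.379, ω_d = 3.85: ω_n = √(σ²+ω_d²) = 3.87 rad/s, ζ = σ/ω_n = 0.0980.

ζ ≈ 0.0980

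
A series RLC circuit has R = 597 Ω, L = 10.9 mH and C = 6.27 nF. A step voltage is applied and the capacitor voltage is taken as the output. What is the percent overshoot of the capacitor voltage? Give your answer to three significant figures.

For a series RLC circuit (capacitor voltage as output), ω_n = 1/√(LC) = 1/√(10.9 mH · 6.27 nF) = 121000 rad/s.
ζ = (R/2)·√(C/L) = (597/2)·√(6.27 nF/10.9 mH) = 0.226.
Overshoot: exp(−π·0.226/√(1−0.226²)) = 0.482, i.e. 48.2%.

%OS ≈ 48.2%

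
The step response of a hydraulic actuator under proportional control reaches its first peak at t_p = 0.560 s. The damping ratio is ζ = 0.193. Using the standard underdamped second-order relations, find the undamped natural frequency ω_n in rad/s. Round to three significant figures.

Peak time t_p = π/ω_d, so ω_d = π/t_p = π/0.560 = 5.61 rad/s.
ω_n = ω_d/√(1−ζ²) = 5.61/√0.963 = 5.72 rad/s.

ω_n ≈ 5.72 rad/s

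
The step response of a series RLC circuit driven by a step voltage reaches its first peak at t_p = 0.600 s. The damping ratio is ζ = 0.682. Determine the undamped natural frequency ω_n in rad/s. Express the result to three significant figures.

Peak time t_p = π/ω_d, so ω_d = π/t_p = π/0.600 = 5.24 rad/s.
ω_n = ω_d/√(1−ζ²) = 5.24/√0.535 = 7.16 rad/s.

ω_n ≈ 7.16 rad/s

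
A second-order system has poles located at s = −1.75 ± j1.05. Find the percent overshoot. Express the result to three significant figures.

%OS ≈ 0.532%

|pole| = ω_n = √(1.75² + 1.05²) = 2.04 rad/s; ζ = cos θ = σ/ω_n = 0.857.
%OS = 100·exp(−πζ/√(1−ζ²)) = 0.532%.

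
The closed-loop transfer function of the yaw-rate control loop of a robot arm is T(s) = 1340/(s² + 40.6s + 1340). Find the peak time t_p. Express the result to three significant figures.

t_p ≈ 0.103 s

Comparing the denominator to s² + 2ζω_n s + ω_n²: ω_n = √1340 = 36.6 rad/s, and 2ζω_n = 40.6 so ζ = 40.6/(2·36.6) = 0.555.
The damped frequency ω_d = ω_n√(1−ζ²) = 30.5 rad/s. Then t_p = π/ω_d = 0.103 s.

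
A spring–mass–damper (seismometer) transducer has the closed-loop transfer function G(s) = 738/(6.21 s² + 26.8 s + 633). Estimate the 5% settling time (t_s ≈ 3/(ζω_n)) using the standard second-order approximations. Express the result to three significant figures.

t_s ≈ 1.39 s

Dividing through by 6.21: denominator becomes s² + 4.316 s + 101.9.
So ω_n = √101.9 = 10.1 rad/s and ζ = 4.316/(2·10.1) = 0.214.
t_s ≈ 3/(ζω_n) = 1.39 s.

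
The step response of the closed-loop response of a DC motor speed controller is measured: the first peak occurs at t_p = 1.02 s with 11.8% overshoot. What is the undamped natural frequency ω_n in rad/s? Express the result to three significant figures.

ω_n ≈ 3.73 rad/s

From the overshoot, ζ = −ln(OS)/√(π²+ln²(OS)) = 0.562.
From t_p = π/ω_d, ω_d = π/1.02 = 3.08 rad/s, so ω_n = ω_d/√(1−ζ²) = 3.73 rad/s.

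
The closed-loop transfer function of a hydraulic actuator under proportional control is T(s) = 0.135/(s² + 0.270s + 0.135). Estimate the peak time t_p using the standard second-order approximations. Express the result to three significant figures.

Comparing the denominator to s² + 2ζω_n s + ω_n²: ω_n = √0.135 = 0.367 rad/s, and 2ζω_n = 0.270 so ζ = 0.270/(2·0.367) = 0.367.
ω_d = 0.367·√(1 − 0.367²) = 0.342 rad/s. Then t_p = π/ω_d = 9.19 s.

t_p ≈ 9.19 s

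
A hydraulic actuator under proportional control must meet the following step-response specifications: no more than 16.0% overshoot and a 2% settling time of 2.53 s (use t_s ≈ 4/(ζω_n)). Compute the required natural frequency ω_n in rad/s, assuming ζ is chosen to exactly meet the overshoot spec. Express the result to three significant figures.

ζ = −ln(OS)/√(π² + (ln OS)²). With OS = 0.160, ln OS = −1.833 and ζ = 1.833/3.637 = 0.504.
Then ω_n = 4/(ζ t_s) = 4/(0.504 × 2.53) = 3.14 rad/s.

ω_n ≈ 3.14 rad/s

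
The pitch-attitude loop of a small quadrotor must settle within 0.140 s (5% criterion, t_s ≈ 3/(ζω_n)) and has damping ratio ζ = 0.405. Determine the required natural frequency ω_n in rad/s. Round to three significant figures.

Rearranging t_s ≈ 3/(ζω_n) gives ω_n = 3/(ζ·t_s) = 3/(0.405 × 0.140) = 52.9 rad/s.

ω_n ≈ 52.9 rad/s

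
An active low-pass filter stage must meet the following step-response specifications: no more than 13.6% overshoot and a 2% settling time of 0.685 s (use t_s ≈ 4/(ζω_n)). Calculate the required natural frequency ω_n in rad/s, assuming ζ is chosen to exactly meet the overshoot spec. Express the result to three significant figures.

From %OS = 100·exp(−πζ/√(1−ζ²)), invert to get ζ = −ln(OS)/√(π² + ln²(OS)) with OS = 0.136.
−ln 0.136 = 1.995, so ζ = 1.995/√(π² + 3.980) = 0.536.
Then ω_n = 4/(ζ t_s) = 4/(0.536 × 0.685) = 10.9 rad/s.

ω_n ≈ 10.9 rad/s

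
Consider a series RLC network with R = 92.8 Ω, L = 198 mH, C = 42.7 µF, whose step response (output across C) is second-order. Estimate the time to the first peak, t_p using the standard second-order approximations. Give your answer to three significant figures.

For a series RLC circuit (capacitor voltage as output), ω_n = 1/√(LC) = 1/√(198 mH · 42.7 µF) = 344 rad/s.
ζ = (R/2)·√(C/L) = (92.8/2)·√(42.7 µF/198 mH) = 0.681.
ω_d = 344·√(1 − 0.681²) = 252 rad/s. t_p = π/ω_d = 0.0125 s.

t_p ≈ 0.0125 s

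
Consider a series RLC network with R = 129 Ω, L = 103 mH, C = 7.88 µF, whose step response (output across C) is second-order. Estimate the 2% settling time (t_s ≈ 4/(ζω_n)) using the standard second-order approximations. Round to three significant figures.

For a series RLC circuit (capacitor voltage as output), ω_n = 1/√(LC) = 1/√(103 mH · 7.88 µF) = 1110 rad/s.
ζ = (R/2)·√(C/L) = (129/2)·√(7.88 µF/103 mH) = 0.564.
t_s ≈ 4/(ζω_n) = 0.00639 s.

t_s ≈ 0.00639 s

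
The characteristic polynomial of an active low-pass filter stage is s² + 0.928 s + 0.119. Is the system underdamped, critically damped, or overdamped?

overdamped

a² − 4b = 0.39 > 0 (two distinct real roots); the system is overdamped.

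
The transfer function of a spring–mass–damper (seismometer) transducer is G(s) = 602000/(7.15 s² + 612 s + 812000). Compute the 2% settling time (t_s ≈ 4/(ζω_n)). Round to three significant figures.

Dividing through by 7.15: denominator becomes s² + 85.59 s + 113600.
So ω_n = √113600 = 337 rad/s and ζ = 85.59/(2·337) = 0.127.
t_s ≈ 4/(ζω_n) = 0.0935 s.

t_s ≈ 0.0935 s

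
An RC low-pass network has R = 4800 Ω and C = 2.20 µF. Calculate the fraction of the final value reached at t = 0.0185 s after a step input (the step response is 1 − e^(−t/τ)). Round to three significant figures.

y/y_∞ ≈ 0.827

τ = RC = 4800 × 2.20 µF = 0.0106 s.
y(t)/y_∞ = 1 − e^(−t/τ) = 1 − e^(−0.0185/0.0106) = 1 − e^(−1.75) = 0.827.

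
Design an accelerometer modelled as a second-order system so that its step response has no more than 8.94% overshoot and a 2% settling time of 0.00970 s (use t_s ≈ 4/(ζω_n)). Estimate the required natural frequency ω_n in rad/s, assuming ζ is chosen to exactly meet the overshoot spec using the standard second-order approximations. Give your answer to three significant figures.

ω_n ≈ 677 rad/s

Inverting the overshoot relation: ζ = |ln 0.0894|/√(π² + ln²0.0894) = 0.609.
From t_s ≈ 4/(ζω_n): ω_n = 4/(ζ·t_s) = 4/(0.609·0.00970) = 677 rad/s.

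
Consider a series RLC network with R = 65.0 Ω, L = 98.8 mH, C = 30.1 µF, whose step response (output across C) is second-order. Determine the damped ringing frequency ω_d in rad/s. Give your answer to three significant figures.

For a series RLC circuit (capacitor voltage as output), ω_n = 1/√(LC) = 1/√(98.8 mH · 30.1 µF) = 580 rad/s.
ζ = (R/2)·√(C/L) = (65.0/2)·√(30.1 µF/98.8 mH) = 0.567.
ω_d = ω_n√(1−ζ²) = 478 rad/s.

ω_d ≈ 478 rad/s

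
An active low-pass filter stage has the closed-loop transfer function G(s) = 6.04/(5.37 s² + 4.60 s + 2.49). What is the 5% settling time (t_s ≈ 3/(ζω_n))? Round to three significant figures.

t_s ≈ 7.00 s

Dividing through by 5.37: denominator becomes s² + 0.8566 s + 0.4637.
So ω_n = √0.4637 = 0.681 rad/s and ζ = 0.8566/(2·0.681) = 0.629.
t_s ≈ 3/(ζω_n) = 7.00 s.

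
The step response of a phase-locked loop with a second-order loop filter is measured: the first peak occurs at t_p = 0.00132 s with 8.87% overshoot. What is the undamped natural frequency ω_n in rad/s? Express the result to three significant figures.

ω_n ≈ 3010 rad/s

ζ from %OS: ζ = |ln 0.0887|/√(π²+ln²0.0887) = 0.611.
From t_p = π/ω_d, ω_d = π/0.00132 = 2380 rad/s, so ω_n = ω_d/√(1−ζ²) = 3010 rad/s.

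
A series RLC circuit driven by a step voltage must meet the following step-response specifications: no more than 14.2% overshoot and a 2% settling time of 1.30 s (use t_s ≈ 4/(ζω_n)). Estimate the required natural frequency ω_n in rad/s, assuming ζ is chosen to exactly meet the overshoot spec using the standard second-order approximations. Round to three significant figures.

From %OS = 100·exp(−πζ/√(1−ζ²)), invert to get ζ = −ln(OS)/√(π² + ln²(OS)) with OS = 0.142.
−ln 0.142 = 1.952, so ζ = 1.952/√(π² + 3.810) = 0.528.
Then ω_n = 4/(ζ t_s) = 4/(0.528 × 1.30) = 5.83 rad/s.

ω_n ≈ 5.83 rad/s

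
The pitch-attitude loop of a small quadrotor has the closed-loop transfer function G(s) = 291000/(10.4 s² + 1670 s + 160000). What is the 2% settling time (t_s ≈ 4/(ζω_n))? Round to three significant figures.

t_s ≈ 0.0498 s

Dividing through by 10.4: denominator becomes s² + 160.6 s + 15380.
So ω_n = √15380 = 124 rad/s and ζ = 160.6/(2·124) = 0.647.
t_s ≈ 4/(ζω_n) = 0.0498 s.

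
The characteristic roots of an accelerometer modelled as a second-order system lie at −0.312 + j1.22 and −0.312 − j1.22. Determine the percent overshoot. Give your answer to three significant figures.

%OS ≈ 44.8%

With σ = 0.312, ω_d = 1.22: ω_n = √(σ²+ω_d²) = 1.26 rad/s, ζ = σ/ω_n = 0.248.
%OS = 100·exp(−πζ/√(1−ζ²)) = 44.8%.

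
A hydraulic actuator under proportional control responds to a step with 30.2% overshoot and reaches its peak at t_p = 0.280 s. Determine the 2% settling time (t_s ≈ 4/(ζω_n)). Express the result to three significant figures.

The overshoot fixes ζ = −ln(OS)/√(π²+ln²(OS)) = 0.356.
t_p = π/ω_d ⇒ ω_d = 11.2 rad/s; then ω_n = ω_d/√(1−ζ²) = 12.0 rad/s.
t_s ≈ 4/(ζω_n) = 4/(0.356·12.0) = 0.935 s.

t_s ≈ 0.935 s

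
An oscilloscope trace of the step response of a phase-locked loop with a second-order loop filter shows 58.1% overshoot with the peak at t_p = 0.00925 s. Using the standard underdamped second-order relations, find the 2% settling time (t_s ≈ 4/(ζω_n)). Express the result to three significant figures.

t_s ≈ 0.0681 s

From the overshoot, ζ = −ln(OS)/√(π²+ln²(OS)) = 0.170.
t_p = π/ω_d ⇒ ω_d = 340 rad/s; then ω_n = ω_d/√(1−ζ²) = 345 rad/s.
t_s ≈ 4/(ζω_n) = 4/(0.170·345) = 0.0681 s.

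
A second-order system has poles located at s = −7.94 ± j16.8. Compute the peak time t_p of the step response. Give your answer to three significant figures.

t_p ≈ 0.187 s

t_p = π/ω_d with ω_d = 16.8 (the imaginary part), so t_p = 0.187 s.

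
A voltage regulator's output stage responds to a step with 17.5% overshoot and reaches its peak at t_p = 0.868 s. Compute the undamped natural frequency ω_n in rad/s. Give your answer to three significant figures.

ω_n ≈ 4.14 rad/s

The overshoot fixes ζ = −ln(OS)/√(π²+ln²(OS)) = 0.485.
From t_p = π/ω_d, ω_d = π/0.868 = 3.62 rad/s, so ω_n = ω_d/√(1−ζ²) = 4.14 rad/s.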